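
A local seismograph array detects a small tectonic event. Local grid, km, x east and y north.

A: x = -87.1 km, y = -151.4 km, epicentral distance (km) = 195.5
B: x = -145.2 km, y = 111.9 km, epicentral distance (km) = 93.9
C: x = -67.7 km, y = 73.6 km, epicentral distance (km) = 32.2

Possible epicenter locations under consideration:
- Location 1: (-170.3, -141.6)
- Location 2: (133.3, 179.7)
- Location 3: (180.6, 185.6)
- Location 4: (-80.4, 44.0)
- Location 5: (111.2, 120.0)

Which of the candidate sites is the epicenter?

For each candidate, compare |candidate − station| to the reported distance:
Location 1: residuals A 111.7, B 160.8, C 206.2 → max 206.2 km
Location 2: residuals A 202.2, B 192.7, C 195.1 → max 202.2 km
Location 3: residuals A 234.9, B 240.1, C 240.2 → max 240.2 km
Location 4: residuals A 0.0, B 0.0, C 0.0 → max 0.0 km
Location 5: residuals A 140.6, B 162.6, C 152.6 → max 162.6 km
Only Location 4 has all residuals ≈ 0.

Location 4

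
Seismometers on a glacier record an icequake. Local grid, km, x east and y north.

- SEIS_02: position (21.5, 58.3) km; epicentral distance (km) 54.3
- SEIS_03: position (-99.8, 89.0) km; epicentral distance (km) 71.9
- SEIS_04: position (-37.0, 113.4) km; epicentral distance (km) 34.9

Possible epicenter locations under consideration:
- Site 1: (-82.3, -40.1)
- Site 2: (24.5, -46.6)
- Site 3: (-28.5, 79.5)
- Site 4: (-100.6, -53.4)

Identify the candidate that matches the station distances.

For each candidate, compare |candidate − station| to the reported distance:
Site 1: residuals SEIS_02 88.7, SEIS_03 58.4, SEIS_04 125.1 → max 125.1 km
Site 2: residuals SEIS_02 50.6, SEIS_03 112.1, SEIS_04 136.5 → max 136.5 km
Site 3: residuals SEIS_02 0.0, SEIS_03 0.0, SEIS_04 0.0 → max 0.0 km
Site 4: residuals SEIS_02 111.2, SEIS_03 70.5, SEIS_04 143.6 → max 143.6 km
Only Site 3 has all residuals ≈ 0.

Site 3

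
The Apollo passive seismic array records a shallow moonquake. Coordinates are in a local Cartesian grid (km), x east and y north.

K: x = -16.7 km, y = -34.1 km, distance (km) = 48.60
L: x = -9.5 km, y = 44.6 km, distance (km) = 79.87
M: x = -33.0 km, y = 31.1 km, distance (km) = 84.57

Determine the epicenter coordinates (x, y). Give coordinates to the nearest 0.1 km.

30.9 km east, -24.3 km north

Circle about each station: (x + 16.7)² + (y + 34.1)² = 48.60²; (x + 9.5)² + (y − 44.6)² = 79.87²; (x + 33.0)² + (y − 31.1)² = 84.57².
Subtracting pairs of circle equations eliminates x²+y² and gives linear equations (the radical axes):
14.4 x + 157.4 y = -3379.55
-32.6 x + 130.4 y = -4175.61
Solving the 2×2 system: x ≈ 30.9, y ≈ -24.3 km.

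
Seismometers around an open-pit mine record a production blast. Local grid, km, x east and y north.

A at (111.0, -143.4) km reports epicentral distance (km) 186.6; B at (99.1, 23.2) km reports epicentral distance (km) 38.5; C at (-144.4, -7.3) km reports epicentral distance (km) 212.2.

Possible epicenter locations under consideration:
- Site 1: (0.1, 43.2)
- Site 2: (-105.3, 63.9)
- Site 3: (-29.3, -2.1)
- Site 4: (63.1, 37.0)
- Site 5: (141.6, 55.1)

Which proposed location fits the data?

For each candidate, compare |candidate − station| to the reported distance:
Site 1: residuals A 30.5, B 62.5, C 59.1 → max 62.5 km
Site 2: residuals A 113.0, B 169.9, C 131.0 → max 169.9 km
Site 3: residuals A 12.5, B 92.4, C 97.0 → max 97.0 km
Site 4: residuals A 0.1, B 0.1, C 0.0 → max 0.1 km
Site 5: residuals A 14.2, B 14.6, C 80.5 → max 80.5 km
Only Site 4 has all residuals ≈ 0.

Site 4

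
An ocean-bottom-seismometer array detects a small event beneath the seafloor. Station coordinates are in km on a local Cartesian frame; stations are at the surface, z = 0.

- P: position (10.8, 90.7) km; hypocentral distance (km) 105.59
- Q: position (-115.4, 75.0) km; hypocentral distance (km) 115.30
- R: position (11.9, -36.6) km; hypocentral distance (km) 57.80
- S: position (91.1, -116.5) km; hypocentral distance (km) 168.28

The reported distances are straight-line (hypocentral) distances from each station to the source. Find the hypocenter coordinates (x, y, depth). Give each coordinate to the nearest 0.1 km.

Each station gives a sphere (x−x_i)² + (y−y_i)² + z² = d_i² (stations at z=0).
Subtracting the P sphere from Q and R: z² cancels, leaving linear equations in x and y:
-252.4 x − 31.4 y = 8454.19
2.2 x − 254.6 y = 946.45
Solving: x ≈ -32.997, y ≈ -4.003 km (keep extra digits for the depth step; rounded: -33.0, -4.0).
Then from the P sphere: z² = 105.59² − (x − 10.8)² − (y − 90.7)² with x = -32.997, y = -4.003, so z ≈ 16.199 ≈ 16.2 km.

x ≈ -33.0 km, y ≈ -4.0 km, depth ≈ 16.2 km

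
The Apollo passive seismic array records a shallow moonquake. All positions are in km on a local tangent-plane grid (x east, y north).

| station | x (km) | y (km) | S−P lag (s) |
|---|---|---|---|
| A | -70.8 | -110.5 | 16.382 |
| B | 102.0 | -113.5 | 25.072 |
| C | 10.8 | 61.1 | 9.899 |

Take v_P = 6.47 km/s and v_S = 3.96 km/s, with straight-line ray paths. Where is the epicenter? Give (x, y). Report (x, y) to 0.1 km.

Distance from S−P lag: d = Δt · v_P v_S / (v_P − v_S) = Δt · (6.47·3.96)/(6.47−3.96) ≈ 10.2076·Δt.
So d_A = 167.22, d_B = 255.93, d_C = 101.05 km.
Circle about each station: (x + 70.8)² + (y + 110.5)² = 167.22²; (x − 102.0)² + (y + 113.5)² = 255.93²; (x − 10.8)² + (y − 61.1)² = 101.05².
Subtracting pairs of circle equations eliminates x²+y² and gives linear equations (the radical axes):
345.6 x − 6.0 y = -31474.28
163.2 x + 343.2 y = 4378.39
Solving the 2×2 system: x ≈ -90.1, y ≈ 55.6 km.

x ≈ -90.1 km, y ≈ 55.6 km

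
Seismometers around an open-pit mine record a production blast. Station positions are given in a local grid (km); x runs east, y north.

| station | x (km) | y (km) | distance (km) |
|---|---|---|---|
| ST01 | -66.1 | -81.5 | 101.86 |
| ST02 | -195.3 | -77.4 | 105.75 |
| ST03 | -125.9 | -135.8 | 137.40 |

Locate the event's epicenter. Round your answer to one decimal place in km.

(-125.0, 1.6)

Circle about each station: (x + 66.1)² + (y + 81.5)² = 101.86²; (x + 195.3)² + (y + 77.4)² = 105.75²; (x + 125.9)² + (y + 135.8)² = 137.40².
Subtracting pairs of circle equations eliminates x²+y² and gives linear equations (the radical axes):
-258.4 x + 8.2 y = 32313.79
-119.6 x − 108.6 y = 14777.69
Solving the 2×2 system: x ≈ -125.0, y ≈ 1.6 km.
Check against ST01 (with the unrounded x, y): √((x + 66.1)²+(y + 81.5)²) = 101.85 ≈ 101.86 km. ✓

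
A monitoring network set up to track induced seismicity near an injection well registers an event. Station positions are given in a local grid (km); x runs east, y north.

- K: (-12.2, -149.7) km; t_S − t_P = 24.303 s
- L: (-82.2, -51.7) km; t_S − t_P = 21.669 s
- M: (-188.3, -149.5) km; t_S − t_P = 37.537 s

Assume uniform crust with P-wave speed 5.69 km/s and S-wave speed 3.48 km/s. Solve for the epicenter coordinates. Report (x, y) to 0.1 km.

Distance from S−P lag: d = Δt · v_P v_S / (v_P − v_S) = Δt · (5.69·3.48)/(5.69−3.48) ≈ 8.9598·Δt.
So d_K = 217.75, d_L = 194.15, d_M = 336.32 km.
Circle about each station: (x + 12.2)² + (y + 149.7)² = 217.75²; (x + 82.2)² + (y + 51.7)² = 194.15²; (x + 188.3)² + (y + 149.5)² = 336.32².
Subtracting pairs of circle equations eliminates x²+y² and gives linear equations (the radical axes):
-140.0 x + 196.0 y = -3408.36
-352.2 x + 0.4 y = -30447.87
Solving the 2×2 system: x ≈ 86.5, y ≈ 44.4 km.

x ≈ 86.5 km, y ≈ 44.4 km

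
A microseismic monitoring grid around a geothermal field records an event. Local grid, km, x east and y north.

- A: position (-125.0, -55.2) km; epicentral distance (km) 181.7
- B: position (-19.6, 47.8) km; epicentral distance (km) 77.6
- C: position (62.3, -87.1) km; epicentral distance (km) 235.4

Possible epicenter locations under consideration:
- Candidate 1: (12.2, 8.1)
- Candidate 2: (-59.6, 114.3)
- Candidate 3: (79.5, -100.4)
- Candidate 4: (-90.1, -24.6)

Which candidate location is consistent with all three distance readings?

For each candidate, compare |candidate − station| to the reported distance:
Candidate 1: residuals A 30.6, B 26.7, C 127.8 → max 127.8 km
Candidate 2: residuals A 0.0, B 0.0, C 0.0 → max 0.0 km
Candidate 3: residuals A 27.7, B 100.7, C 213.7 → max 213.7 km
Candidate 4: residuals A 135.3, B 23.5, C 70.7 → max 135.3 km
Only Candidate 2 has all residuals ≈ 0.

Candidate 2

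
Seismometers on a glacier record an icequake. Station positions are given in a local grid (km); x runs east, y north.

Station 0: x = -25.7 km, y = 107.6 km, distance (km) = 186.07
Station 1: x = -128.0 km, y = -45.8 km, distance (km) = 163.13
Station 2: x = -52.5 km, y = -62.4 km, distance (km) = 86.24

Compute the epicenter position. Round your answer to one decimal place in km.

(33.5, -68.8)

Circle about each station: (x + 25.7)² + (y − 107.6)² = 186.07²; (x + 128.0)² + (y + 45.8)² = 163.13²; (x + 52.5)² + (y + 62.4)² = 86.24².
Subtracting pairs of circle equations eliminates x²+y² and gives linear equations (the radical axes):
-204.6 x − 306.8 y = 14254.04
-53.6 x − 340.0 y = 21596.47
Solving the 2×2 system: x ≈ 33.5, y ≈ -68.8 km.
Check against Station 0 (with the unrounded x, y): √((x + 25.7)²+(y − 107.6)²) = 186.07 ≈ 186.07 km. ✓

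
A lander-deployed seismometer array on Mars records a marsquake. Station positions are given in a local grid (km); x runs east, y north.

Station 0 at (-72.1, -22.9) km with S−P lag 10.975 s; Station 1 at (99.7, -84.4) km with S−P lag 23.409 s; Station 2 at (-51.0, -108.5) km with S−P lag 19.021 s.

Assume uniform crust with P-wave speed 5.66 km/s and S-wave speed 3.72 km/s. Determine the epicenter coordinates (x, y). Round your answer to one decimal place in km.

Distance from S−P lag: d = Δt · v_P v_S / (v_P − v_S) = Δt · (5.66·3.72)/(5.66−3.72) ≈ 10.8532·Δt.
So d_Station 0 = 119.11, d_Station 1 = 254.06, d_Station 2 = 206.44 km.
Circle about each station: (x + 72.1)² + (y + 22.9)² = 119.11²; (x − 99.7)² + (y + 84.4)² = 254.06²; (x + 51.0)² + (y + 108.5)² = 206.44².
Subtracting the Station 0 equation from the Station 1 and Station 2 equations removes the quadratic terms:
343.6 x − 123.0 y = -39018.66
42.2 x − 171.2 y = -19779.85
Solving the 2×2 system: x ≈ -79.2, y ≈ 96.0 km.

x ≈ -79.2 km, y ≈ 96.0 km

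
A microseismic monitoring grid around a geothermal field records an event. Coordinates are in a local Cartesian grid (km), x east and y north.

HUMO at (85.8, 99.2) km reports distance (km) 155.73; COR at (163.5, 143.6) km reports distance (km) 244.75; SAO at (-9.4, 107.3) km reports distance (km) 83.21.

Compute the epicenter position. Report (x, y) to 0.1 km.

Circle about each station: (x − 85.8)² + (y − 99.2)² = 155.73²; (x − 163.5)² + (y − 143.6)² = 244.75²; (x + 9.4)² + (y − 107.3)² = 83.21².
Subtracting pairs of circle equations eliminates x²+y² and gives linear equations (the radical axes):
155.4 x + 88.8 y = -5499.80
-190.4 x + 16.2 y = 11727.30
Solving the 2×2 system: x ≈ -58.2, y ≈ 39.9 km.

(-58.2, 39.9)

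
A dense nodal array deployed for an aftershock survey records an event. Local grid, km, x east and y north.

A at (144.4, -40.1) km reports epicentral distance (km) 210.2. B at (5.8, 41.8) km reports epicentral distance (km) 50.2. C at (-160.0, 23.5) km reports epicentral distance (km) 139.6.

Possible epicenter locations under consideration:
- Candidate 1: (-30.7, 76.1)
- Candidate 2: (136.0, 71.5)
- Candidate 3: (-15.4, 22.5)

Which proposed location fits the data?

Candidate 1

For each candidate, compare |candidate − station| to the reported distance:
Candidate 1: residuals A 0.1, B 0.1, C 0.0 → max 0.1 km
Candidate 2: residuals A 98.3, B 83.3, C 160.3 → max 160.3 km
Candidate 3: residuals A 38.6, B 21.5, C 5.0 → max 38.6 km
Only Candidate 1 has all residuals ≈ 0.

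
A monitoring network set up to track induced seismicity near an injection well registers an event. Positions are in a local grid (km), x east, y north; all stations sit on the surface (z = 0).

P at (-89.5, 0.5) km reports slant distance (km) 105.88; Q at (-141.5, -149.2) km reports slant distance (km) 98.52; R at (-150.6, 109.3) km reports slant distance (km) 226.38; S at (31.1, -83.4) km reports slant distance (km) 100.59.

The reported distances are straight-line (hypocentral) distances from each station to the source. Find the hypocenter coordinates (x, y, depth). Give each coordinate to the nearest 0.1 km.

Each station gives a sphere (x−x_i)² + (y−y_i)² + z² = d_i² (stations at z=0).
Subtracting the P sphere from Q and R: z² cancels, leaving linear equations in x and y:
-104.0 x − 299.4 y = 35776.77
-122.2 x + 217.6 y = -13420.98
Solving: x ≈ -63.610, y ≈ -97.399 km (keep extra digits for the depth step; rounded: -63.6, -97.4).
Then from the P sphere: z² = 105.88² − (x + 89.5)² − (y − 0.5)² with x = -63.610, y = -97.399, so z ≈ 30.920 ≈ 30.9 km.
Check against S (with the unrounded solution): distance 100.61 ≈ 100.59 km. ✓

(-63.6, -97.4, 30.9)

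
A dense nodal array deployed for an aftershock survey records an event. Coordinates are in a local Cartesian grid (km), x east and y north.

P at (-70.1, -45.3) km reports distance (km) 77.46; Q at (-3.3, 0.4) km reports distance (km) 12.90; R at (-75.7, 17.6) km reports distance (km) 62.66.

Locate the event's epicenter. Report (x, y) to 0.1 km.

(-13.8, 7.9)

Circle about each station: (x + 70.1)² + (y + 45.3)² = 77.46²; (x + 3.3)² + (y − 0.4)² = 12.90²; (x + 75.7)² + (y − 17.6)² = 62.66².
Subtracting pairs of circle equations eliminates x²+y² and gives linear equations (the radical axes):
133.6 x + 91.4 y = -1121.41
-11.2 x + 125.8 y = 1147.93
Solving the 2×2 system: x ≈ -13.8, y ≈ 7.9 km.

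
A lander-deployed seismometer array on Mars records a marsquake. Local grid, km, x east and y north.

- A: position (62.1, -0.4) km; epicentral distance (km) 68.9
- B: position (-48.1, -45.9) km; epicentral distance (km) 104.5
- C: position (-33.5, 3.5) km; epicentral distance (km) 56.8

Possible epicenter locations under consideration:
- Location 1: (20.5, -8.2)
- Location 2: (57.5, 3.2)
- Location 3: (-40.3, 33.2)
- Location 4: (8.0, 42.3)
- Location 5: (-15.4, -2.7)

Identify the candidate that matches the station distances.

Location 4

For each candidate, compare |candidate − station| to the reported distance:
Location 1: residuals A 26.6, B 26.2, C 1.5 → max 26.6 km
Location 2: residuals A 63.1, B 12.0, C 34.2 → max 63.1 km
Location 3: residuals A 38.9, B 25.0, C 26.3 → max 38.9 km
Location 4: residuals A 0.0, B 0.0, C 0.0 → max 0.0 km
Location 5: residuals A 8.6, B 50.3, C 37.7 → max 50.3 km
Only Location 4 has all residuals ≈ 0.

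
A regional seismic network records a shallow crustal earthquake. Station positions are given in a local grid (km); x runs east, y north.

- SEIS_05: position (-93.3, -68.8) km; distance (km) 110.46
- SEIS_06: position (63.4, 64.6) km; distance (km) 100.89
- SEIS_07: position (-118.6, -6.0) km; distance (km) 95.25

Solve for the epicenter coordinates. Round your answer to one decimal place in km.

Circle about each station: (x + 93.3)² + (y + 68.8)² = 110.46²; (x − 63.4)² + (y − 64.6)² = 100.89²; (x + 118.6)² + (y + 6.0)² = 95.25².
Subtracting pairs of circle equations eliminates x²+y² and gives linear equations (the radical axes):
313.4 x + 266.8 y = -3222.99
-50.6 x + 125.6 y = 3792.48
Solving the 2×2 system: x ≈ -26.8, y ≈ 19.4 km.

(-26.8, 19.4)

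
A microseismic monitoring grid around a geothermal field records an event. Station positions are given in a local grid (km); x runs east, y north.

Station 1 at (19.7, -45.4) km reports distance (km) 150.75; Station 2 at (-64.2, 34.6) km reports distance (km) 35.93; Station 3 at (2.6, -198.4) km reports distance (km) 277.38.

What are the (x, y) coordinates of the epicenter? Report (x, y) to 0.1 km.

Circle about each station: (x − 19.7)² + (y + 45.4)² = 150.75²; (x + 64.2)² + (y − 34.6)² = 35.93²; (x − 2.6)² + (y + 198.4)² = 277.38².
Subtracting pairs of circle equations eliminates x²+y² and gives linear equations (the radical axes):
-167.8 x + 160.0 y = 24304.15
-34.2 x − 306.0 y = -17294.03
Solving the 2×2 system: x ≈ -82.2, y ≈ 65.7 km.

(-82.2, 65.7)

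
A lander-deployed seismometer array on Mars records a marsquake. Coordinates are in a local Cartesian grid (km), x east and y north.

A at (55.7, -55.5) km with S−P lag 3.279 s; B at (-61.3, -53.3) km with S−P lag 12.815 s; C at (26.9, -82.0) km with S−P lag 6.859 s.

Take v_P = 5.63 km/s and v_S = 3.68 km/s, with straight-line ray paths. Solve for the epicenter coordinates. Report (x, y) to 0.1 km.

Distance from S−P lag: d = Δt · v_P v_S / (v_P − v_S) = Δt · (5.63·3.68)/(5.63−3.68) ≈ 10.6248·Δt.
So d_A = 34.84, d_B = 136.16, d_C = 72.88 km.
Circle about each station: (x − 55.7)² + (y + 55.5)² = 34.84²; (x + 61.3)² + (y + 53.3)² = 136.16²; (x − 26.9)² + (y + 82.0)² = 72.88².
Subtracting the A equation from the B and C equations removes the quadratic terms:
-234.0 x + 4.4 y = -16909.88
-57.6 x − 53.0 y = -2832.80
Solving the 2×2 system: x ≈ 71.8, y ≈ -24.6 km.

71.8 km east, -24.6 km north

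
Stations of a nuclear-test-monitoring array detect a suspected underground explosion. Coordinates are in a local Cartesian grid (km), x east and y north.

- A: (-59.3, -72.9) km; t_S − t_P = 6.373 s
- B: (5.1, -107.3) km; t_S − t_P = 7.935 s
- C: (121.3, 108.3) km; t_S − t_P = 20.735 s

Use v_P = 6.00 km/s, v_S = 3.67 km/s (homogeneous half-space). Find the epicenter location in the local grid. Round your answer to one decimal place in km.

Distance from S−P lag: d = Δt · v_P v_S / (v_P − v_S) = Δt · (6.00·3.67)/(6.00−3.67) ≈ 9.4506·Δt.
So d_A = 60.23, d_B = 74.99, d_C = 195.96 km.
Circle about each station: (x + 59.3)² + (y + 72.9)² = 60.23²; (x − 5.1)² + (y + 107.3)² = 74.99²; (x − 121.3)² + (y − 108.3)² = 195.96².
Subtracting the A equation from the B and C equations removes the quadratic terms:
128.8 x − 68.8 y = 712.55
361.2 x + 362.4 y = -17160.99
Solving the 2×2 system: x ≈ -12.9, y ≈ -34.5 km.
Check against A (with the unrounded x, y): √((x + 59.3)²+(y + 72.9)²) = 60.23 ≈ 60.23 km. ✓

(-12.9, -34.5)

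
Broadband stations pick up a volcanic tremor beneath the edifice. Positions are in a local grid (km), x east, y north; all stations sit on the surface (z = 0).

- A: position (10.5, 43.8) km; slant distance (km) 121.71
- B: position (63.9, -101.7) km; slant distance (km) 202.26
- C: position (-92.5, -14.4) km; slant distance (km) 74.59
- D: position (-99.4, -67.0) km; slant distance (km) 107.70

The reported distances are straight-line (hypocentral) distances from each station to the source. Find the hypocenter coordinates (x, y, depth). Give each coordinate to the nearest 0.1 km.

Each station gives a sphere (x−x_i)² + (y−y_i)² + z² = d_i² (stations at z=0).
Subtracting the A sphere from B and C: z² cancels, leaving linear equations in x and y:
106.8 x − 291.0 y = -13698.37
-206.0 x − 116.4 y = 15984.58
Solving: x ≈ -86.298, y ≈ 15.401 km (keep extra digits for the depth step; rounded: -86.3, 15.4).
Then from the A sphere: z² = 121.71² − (x − 10.5)² − (y − 43.8)² with x = -86.298, y = 15.401, so z ≈ 68.095 ≈ 68.1 km.
Check against D (with the unrounded solution): distance 107.70 ≈ 107.70 km. ✓

x ≈ -86.3 km, y ≈ 15.4 km, depth ≈ 68.1 km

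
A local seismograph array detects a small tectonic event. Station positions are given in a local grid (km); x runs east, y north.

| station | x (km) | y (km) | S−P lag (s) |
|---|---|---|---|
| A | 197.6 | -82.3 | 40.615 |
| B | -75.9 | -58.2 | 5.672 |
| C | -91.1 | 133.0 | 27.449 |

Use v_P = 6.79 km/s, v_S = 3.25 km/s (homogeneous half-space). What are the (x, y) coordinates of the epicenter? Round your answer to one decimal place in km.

-50.8 km east, -33.3 km north

Distance from S−P lag: d = Δt · v_P v_S / (v_P − v_S) = Δt · (6.79·3.25)/(6.79−3.25) ≈ 6.2338·Δt.
So d_A = 253.18, d_B = 35.36, d_C = 171.11 km.
Circle about each station: (x − 197.6)² + (y + 82.3)² = 253.18²; (x + 75.9)² + (y + 58.2)² = 35.36²; (x + 91.1)² + (y − 133.0)² = 171.11².
Subtracting pairs of circle equations eliminates x²+y² and gives linear equations (the radical axes):
-547.0 x + 48.2 y = 26178.78
-577.4 x + 430.6 y = 14990.64
Solving the 2×2 system: x ≈ -50.8, y ≈ -33.3 km.
Check against A (with the unrounded x, y): √((x − 197.6)²+(y + 82.3)²) = 253.18 ≈ 253.18 km. ✓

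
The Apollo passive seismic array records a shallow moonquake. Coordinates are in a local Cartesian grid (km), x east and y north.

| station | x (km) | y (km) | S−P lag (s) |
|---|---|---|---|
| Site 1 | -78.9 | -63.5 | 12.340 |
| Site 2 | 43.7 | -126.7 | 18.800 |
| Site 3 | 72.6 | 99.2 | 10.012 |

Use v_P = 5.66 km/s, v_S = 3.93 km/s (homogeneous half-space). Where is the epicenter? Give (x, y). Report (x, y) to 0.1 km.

(-56.0, 93.5)

Distance from S−P lag: d = Δt · v_P v_S / (v_P − v_S) = Δt · (5.66·3.93)/(5.66−3.93) ≈ 12.8577·Δt.
So d_Site 1 = 158.66, d_Site 2 = 241.72, d_Site 3 = 128.73 km.
Circle about each station: (x + 78.9)² + (y + 63.5)² = 158.66²; (x − 43.7)² + (y + 126.7)² = 241.72²; (x − 72.6)² + (y − 99.2)² = 128.73².
Subtracting the Site 1 equation from the Site 2 and Site 3 equations removes the quadratic terms:
245.2 x − 126.4 y = -25550.44
303.0 x + 325.4 y = 13455.52
Solving the 2×2 system: x ≈ -56.0, y ≈ 93.5 km.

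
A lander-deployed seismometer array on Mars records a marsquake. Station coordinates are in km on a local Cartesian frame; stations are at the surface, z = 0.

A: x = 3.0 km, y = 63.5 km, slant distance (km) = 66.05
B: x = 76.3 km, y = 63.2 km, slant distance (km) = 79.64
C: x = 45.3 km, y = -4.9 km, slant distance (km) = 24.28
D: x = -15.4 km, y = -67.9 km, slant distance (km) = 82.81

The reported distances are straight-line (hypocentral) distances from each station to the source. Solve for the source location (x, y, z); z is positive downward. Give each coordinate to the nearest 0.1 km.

Each station gives a sphere (x−x_i)² + (y−y_i)² + z² = d_i² (stations at z=0).
Subtracting the A sphere from B and C: z² cancels, leaving linear equations in x and y:
146.6 x − 0.6 y = 3794.75
84.6 x − 136.8 y = 1807.93
Solving: x ≈ 25.897, y ≈ 2.799 km (keep extra digits for the depth step; rounded: 25.9, 2.8).
Then from the A sphere: z² = 66.05² − (x − 3.0)² − (y − 63.5)² with x = 25.897, y = 2.799, so z ≈ 12.398 ≈ 12.4 km.
Check against D (with the unrounded solution): distance 82.81 ≈ 82.81 km. ✓

x ≈ 25.9 km, y ≈ 2.8 km, depth ≈ 12.4 km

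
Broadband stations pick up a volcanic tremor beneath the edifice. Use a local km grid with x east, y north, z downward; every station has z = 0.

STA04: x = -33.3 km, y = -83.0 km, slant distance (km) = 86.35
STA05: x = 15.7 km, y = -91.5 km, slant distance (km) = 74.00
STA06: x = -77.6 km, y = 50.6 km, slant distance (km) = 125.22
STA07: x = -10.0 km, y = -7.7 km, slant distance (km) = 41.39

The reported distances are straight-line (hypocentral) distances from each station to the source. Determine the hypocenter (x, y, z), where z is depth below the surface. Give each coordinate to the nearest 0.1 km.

Each station gives a sphere (x−x_i)² + (y−y_i)² + z² = d_i² (stations at z=0).
Subtracting the STA04 sphere from STA05 and STA06: z² cancels, leaving linear equations in x and y:
98.0 x − 17.0 y = 2601.17
-88.6 x + 267.2 y = -7639.50
Solving: x ≈ 22.900, y ≈ -20.998 km (keep extra digits for the depth step; rounded: 22.9, -21.0).
Then from the STA04 sphere: z² = 86.35² − (x + 33.3)² − (y + 83.0)² with x = 22.900, y = -20.998, so z ≈ 21.299 ≈ 21.3 km.

x ≈ 22.9 km, y ≈ -21.0 km, depth ≈ 21.3 km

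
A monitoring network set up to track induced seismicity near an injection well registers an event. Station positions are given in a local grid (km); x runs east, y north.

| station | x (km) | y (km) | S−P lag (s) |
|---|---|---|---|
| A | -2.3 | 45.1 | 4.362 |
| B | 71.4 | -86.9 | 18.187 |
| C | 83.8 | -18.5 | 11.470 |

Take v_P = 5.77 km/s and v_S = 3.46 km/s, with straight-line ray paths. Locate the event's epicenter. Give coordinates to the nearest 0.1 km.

x ≈ 29.9 km, y ≈ 64.7 km

Distance from S−P lag: d = Δt · v_P v_S / (v_P − v_S) = Δt · (5.77·3.46)/(5.77−3.46) ≈ 8.6425·Δt.
So d_A = 37.70, d_B = 157.18, d_C = 99.13 km.
Circle about each station: (x + 2.3)² + (y − 45.1)² = 37.70²; (x − 71.4)² + (y + 86.9)² = 157.18²; (x − 83.8)² + (y + 18.5)² = 99.13².
Subtracting the A equation from the B and C equations removes the quadratic terms:
147.4 x − 264.0 y = -12673.99
172.2 x − 127.2 y = -3080.08
Solving the 2×2 system: x ≈ 29.9, y ≈ 64.7 km.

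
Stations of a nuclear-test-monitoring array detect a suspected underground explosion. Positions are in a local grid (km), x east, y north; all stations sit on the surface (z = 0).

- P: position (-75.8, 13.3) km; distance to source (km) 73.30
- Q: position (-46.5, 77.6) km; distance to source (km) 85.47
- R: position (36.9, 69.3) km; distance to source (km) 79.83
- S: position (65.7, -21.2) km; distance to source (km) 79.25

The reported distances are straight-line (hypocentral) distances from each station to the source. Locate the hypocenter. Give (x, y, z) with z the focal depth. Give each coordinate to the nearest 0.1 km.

(-6.0, 5.3, 20.9)

Each station gives a sphere (x−x_i)² + (y−y_i)² + z² = d_i² (stations at z=0).
Subtracting the P sphere from Q and R: z² cancels, leaving linear equations in x and y:
58.6 x + 128.6 y = 329.25
225.4 x + 112.0 y = -758.37
Solving: x ≈ -5.994, y ≈ 5.292 km (keep extra digits for the depth step; rounded: -6.0, 5.3).
Then from the P sphere: z² = 73.30² − (x + 75.8)² − (y − 13.3)² with x = -5.994, y = 5.292, so z ≈ 20.878 ≈ 20.9 km.
Check against S (with the unrounded solution): distance 79.23 ≈ 79.25 km. ✓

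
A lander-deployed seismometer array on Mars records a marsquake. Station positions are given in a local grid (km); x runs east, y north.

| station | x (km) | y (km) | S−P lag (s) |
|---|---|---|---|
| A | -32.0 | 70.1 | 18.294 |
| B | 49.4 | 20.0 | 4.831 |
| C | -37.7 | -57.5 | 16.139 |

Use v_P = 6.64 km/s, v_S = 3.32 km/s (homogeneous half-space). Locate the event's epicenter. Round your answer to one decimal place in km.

Distance from S−P lag: d = Δt · v_P v_S / (v_P − v_S) = Δt · (6.64·3.32)/(6.64−3.32) ≈ 6.6400·Δt.
So d_A = 121.47, d_B = 32.08, d_C = 107.16 km.
Circle about each station: (x + 32.0)² + (y − 70.1)² = 121.47²; (x − 49.4)² + (y − 20.0)² = 32.08²; (x + 37.7)² + (y + 57.5)² = 107.16².
Subtracting the A equation from the B and C equations removes the quadratic terms:
162.8 x − 100.2 y = 10628.18
-11.4 x − 255.2 y = 2061.23
Solving the 2×2 system: x ≈ 58.7, y ≈ -10.7 km.

58.7 km east, -10.7 km north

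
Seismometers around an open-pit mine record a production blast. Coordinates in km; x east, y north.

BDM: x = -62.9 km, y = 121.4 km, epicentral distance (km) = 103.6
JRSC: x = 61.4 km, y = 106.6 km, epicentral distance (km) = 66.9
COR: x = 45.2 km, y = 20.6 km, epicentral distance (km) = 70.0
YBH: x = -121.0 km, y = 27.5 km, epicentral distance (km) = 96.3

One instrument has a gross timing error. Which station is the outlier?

Solve using three stations at a time. Using BDM, COR, YBH (subtract circle equations pairwise → linear system) gives (x, y) ≈ (-24.7, 25.1).
Distances from that point to each station vs reported:
  BDM: calculated 103.6 vs reported 103.6 → residual 0.0 km
  JRSC: calculated 118.6 vs reported 66.9 → residual 51.7 km
  COR: calculated 70.0 vs reported 70.0 → residual 0.0 km
  YBH: calculated 96.3 vs reported 96.3 → residual 0.0 km
BDM, COR, YBH are mutually consistent (residuals ≈ 0); JRSC is off by 51.7 km.

JRSC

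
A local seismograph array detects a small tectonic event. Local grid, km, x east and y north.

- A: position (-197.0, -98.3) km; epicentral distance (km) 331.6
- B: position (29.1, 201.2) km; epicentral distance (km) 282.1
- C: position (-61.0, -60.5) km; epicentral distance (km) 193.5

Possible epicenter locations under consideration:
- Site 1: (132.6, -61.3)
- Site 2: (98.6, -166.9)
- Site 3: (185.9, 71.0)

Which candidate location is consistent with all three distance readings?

For each candidate, compare |candidate − station| to the reported distance:
Site 1: residuals A 0.1, B 0.1, C 0.1 → max 0.1 km
Site 2: residuals A 28.1, B 92.5, C 1.7 → max 92.5 km
Site 3: residuals A 87.1, B 78.3, C 86.2 → max 87.1 km
Only Site 1 has all residuals ≈ 0.

Site 1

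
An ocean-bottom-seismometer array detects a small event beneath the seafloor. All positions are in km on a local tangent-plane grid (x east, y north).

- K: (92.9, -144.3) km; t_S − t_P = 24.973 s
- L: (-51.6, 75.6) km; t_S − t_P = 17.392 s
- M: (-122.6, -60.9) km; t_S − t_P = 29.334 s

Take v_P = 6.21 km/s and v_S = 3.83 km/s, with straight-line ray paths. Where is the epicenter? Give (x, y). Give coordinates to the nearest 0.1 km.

119.9 km east, 103.8 km north

Distance from S−P lag: d = Δt · v_P v_S / (v_P − v_S) = Δt · (6.21·3.83)/(6.21−3.83) ≈ 9.9934·Δt.
So d_K = 249.57, d_L = 173.81, d_M = 293.15 km.
Circle about each station: (x − 92.9)² + (y + 144.3)² = 249.57²; (x + 51.6)² + (y − 75.6)² = 173.81²; (x + 122.6)² + (y + 60.9)² = 293.15².
Subtracting pairs of circle equations eliminates x²+y² and gives linear equations (the radical axes):
-289.0 x + 439.8 y = 11000.29
-431.0 x + 166.8 y = -34365.07
Solving the 2×2 system: x ≈ 119.9, y ≈ 103.8 km.
Check against K (with the unrounded x, y): √((x − 92.9)²+(y + 144.3)²) = 249.57 ≈ 249.57 km. ✓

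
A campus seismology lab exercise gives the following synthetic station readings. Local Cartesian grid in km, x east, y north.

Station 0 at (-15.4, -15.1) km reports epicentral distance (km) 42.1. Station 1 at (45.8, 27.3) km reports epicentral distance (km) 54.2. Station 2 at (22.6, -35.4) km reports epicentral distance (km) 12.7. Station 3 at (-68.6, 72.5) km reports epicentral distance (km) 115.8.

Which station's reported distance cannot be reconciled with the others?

Solve using three stations at a time. Using Station 0, Station 1, Station 2 (subtract circle equations pairwise → linear system) gives (x, y) ≈ (25.9, -23.1).
Distances from that point to each station vs reported:
  Station 0: calculated 42.1 vs reported 42.1 → residual 0.0 km
  Station 1: calculated 54.2 vs reported 54.2 → residual 0.0 km
  Station 2: calculated 12.7 vs reported 12.7 → residual 0.0 km
  Station 3: calculated 134.5 vs reported 115.8 → residual 18.7 km
Station 0, Station 1, Station 2 are mutually consistent (residuals ≈ 0); Station 3 is off by 18.7 km.

Station 3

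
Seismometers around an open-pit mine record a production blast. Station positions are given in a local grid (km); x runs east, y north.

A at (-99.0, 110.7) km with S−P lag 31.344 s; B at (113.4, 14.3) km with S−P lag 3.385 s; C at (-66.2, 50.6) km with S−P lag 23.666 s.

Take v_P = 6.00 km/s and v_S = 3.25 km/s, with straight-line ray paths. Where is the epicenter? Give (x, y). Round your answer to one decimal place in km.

Distance from S−P lag: d = Δt · v_P v_S / (v_P − v_S) = Δt · (6.00·3.25)/(6.00−3.25) ≈ 7.0909·Δt.
So d_A = 222.26, d_B = 24.00, d_C = 167.81 km.
Circle about each station: (x + 99.0)² + (y − 110.7)² = 222.26²; (x − 113.4)² + (y − 14.3)² = 24.00²; (x + 66.2)² + (y − 50.6)² = 167.81².
Subtracting the A equation from the B and C equations removes the quadratic terms:
424.8 x − 192.8 y = 39832.07
65.6 x − 120.2 y = 6126.62
Solving the 2×2 system: x ≈ 93.9, y ≈ 0.3 km.

93.9 km east, 0.3 km north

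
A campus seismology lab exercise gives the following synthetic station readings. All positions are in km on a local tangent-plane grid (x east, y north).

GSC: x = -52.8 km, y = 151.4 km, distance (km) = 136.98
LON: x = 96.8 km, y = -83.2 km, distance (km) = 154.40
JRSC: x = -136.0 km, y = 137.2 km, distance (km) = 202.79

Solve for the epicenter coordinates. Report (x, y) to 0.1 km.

Circle about each station: (x + 52.8)² + (y − 151.4)² = 136.98²; (x − 96.8)² + (y + 83.2)² = 154.40²; (x + 136.0)² + (y − 137.2)² = 202.79².
Subtracting pairs of circle equations eliminates x²+y² and gives linear equations (the radical axes):
299.2 x − 469.2 y = -14493.16
-166.4 x − 28.4 y = -10750.22
Solving the 2×2 system: x ≈ 53.5, y ≈ 65.0 km.

53.5 km east, 65.0 km north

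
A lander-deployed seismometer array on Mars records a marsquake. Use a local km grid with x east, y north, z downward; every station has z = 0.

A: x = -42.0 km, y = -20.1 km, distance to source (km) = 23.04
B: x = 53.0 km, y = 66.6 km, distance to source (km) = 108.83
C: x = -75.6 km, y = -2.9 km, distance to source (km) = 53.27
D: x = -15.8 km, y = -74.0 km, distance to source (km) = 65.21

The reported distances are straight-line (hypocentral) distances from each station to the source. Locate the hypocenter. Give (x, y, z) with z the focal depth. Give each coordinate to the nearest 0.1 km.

Each station gives a sphere (x−x_i)² + (y−y_i)² + z² = d_i² (stations at z=0).
Subtracting the A sphere from B and C: z² cancels, leaving linear equations in x and y:
190.0 x + 173.4 y = -6236.58
-67.2 x + 34.4 y = 1248.91
Solving: x ≈ -23.702, y ≈ -9.996 km (keep extra digits for the depth step; rounded: -23.7, -10.0).
Then from the A sphere: z² = 23.04² − (x + 42.0)² − (y + 20.1)² with x = -23.702, y = -9.996, so z ≈ 9.692 ≈ 9.7 km.

x ≈ -23.7 km, y ≈ -10.0 km, depth ≈ 9.7 km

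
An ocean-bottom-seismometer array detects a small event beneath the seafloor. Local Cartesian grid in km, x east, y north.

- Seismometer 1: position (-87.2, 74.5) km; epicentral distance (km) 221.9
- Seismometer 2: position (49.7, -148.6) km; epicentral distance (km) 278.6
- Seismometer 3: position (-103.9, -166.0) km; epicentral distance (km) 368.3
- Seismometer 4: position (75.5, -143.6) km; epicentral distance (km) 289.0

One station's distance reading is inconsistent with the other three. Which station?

Solve using three stations at a time. Using Seismometer 1, Seismometer 2, Seismometer 3 (subtract circle equations pairwise → linear system) gives (x, y) ≈ (130.6, 118.2).
Distances from that point to each station vs reported:
  Seismometer 1: calculated 222.1 vs reported 221.9 → residual 0.2 km
  Seismometer 2: calculated 278.8 vs reported 278.6 → residual 0.2 km
  Seismometer 3: calculated 368.4 vs reported 368.3 → residual 0.1 km
  Seismometer 4: calculated 267.5 vs reported 289.0 → residual 21.5 km
Seismometer 1, Seismometer 2, Seismometer 3 are mutually consistent (residuals ≈ 0); Seismometer 4 is off by 21.5 km.

Seismometer 4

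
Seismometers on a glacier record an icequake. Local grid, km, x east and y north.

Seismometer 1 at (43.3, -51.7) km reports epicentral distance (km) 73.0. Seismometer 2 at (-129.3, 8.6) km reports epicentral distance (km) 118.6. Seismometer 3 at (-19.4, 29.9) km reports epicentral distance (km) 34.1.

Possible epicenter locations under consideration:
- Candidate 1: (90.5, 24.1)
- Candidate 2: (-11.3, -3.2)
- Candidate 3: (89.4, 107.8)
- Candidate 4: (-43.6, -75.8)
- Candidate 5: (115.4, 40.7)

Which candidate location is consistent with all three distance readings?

Candidate 2

For each candidate, compare |candidate − station| to the reported distance:
Candidate 1: residuals Seismometer 1 16.3, Seismometer 2 101.7, Seismometer 3 76.0 → max 101.7 km
Candidate 2: residuals Seismometer 1 0.0, Seismometer 2 0.0, Seismometer 3 0.0 → max 0.0 km
Candidate 3: residuals Seismometer 1 93.0, Seismometer 2 121.5, Seismometer 3 99.7 → max 121.5 km
Candidate 4: residuals Seismometer 1 17.2, Seismometer 2 1.7, Seismometer 3 74.3 → max 74.3 km
Candidate 5: residuals Seismometer 1 44.2, Seismometer 2 128.2, Seismometer 3 101.1 → max 128.2 km
Only Candidate 2 has all residuals ≈ 0.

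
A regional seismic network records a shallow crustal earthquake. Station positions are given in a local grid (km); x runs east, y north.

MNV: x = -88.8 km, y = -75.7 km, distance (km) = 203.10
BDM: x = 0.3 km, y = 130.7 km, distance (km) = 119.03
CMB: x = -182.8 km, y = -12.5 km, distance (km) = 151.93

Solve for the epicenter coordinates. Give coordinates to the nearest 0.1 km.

Circle about each station: (x + 88.8)² + (y + 75.7)² = 203.10²; (x − 0.3)² + (y − 130.7)² = 119.03²; (x + 182.8)² + (y + 12.5)² = 151.93².
Subtracting the MNV equation from the BDM and CMB equations removes the quadratic terms:
178.2 x + 412.8 y = 30548.12
-188.0 x + 126.4 y = 38123.05
Solving the 2×2 system: x ≈ -118.6, y ≈ 125.2 km.

-118.6 km east, 125.2 km north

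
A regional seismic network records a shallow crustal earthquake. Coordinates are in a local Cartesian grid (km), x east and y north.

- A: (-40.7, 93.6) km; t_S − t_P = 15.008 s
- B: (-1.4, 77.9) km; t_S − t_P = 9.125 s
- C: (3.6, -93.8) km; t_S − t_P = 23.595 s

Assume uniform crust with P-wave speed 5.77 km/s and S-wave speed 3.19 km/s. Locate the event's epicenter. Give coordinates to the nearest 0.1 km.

Distance from S−P lag: d = Δt · v_P v_S / (v_P − v_S) = Δt · (5.77·3.19)/(5.77−3.19) ≈ 7.1342·Δt.
So d_A = 107.07, d_B = 65.10, d_C = 168.33 km.
Circle about each station: (x + 40.7)² + (y − 93.6)² = 107.07²; (x + 1.4)² + (y − 77.9)² = 65.10²; (x − 3.6)² + (y + 93.8)² = 168.33².
Subtracting the A equation from the B and C equations removes the quadratic terms:
78.6 x − 31.4 y = 2878.89
88.6 x − 374.8 y = -18477.05
Solving the 2×2 system: x ≈ 62.2, y ≈ 64.0 km.

62.2 km east, 64.0 km north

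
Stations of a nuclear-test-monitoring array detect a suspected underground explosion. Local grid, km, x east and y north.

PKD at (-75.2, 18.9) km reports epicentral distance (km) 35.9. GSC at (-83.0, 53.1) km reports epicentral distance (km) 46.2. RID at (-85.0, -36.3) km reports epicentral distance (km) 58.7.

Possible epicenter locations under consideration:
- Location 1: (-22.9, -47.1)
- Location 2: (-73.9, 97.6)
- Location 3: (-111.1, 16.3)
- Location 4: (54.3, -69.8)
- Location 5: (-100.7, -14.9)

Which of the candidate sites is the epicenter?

Location 3

For each candidate, compare |candidate − station| to the reported distance:
Location 1: residuals PKD 48.3, GSC 70.6, RID 4.3 → max 70.6 km
Location 2: residuals PKD 42.8, GSC 0.8, RID 75.7 → max 75.7 km
Location 3: residuals PKD 0.1, GSC 0.1, RID 0.0 → max 0.1 km
Location 4: residuals PKD 121.1, GSC 138.1, RID 84.6 → max 138.1 km
Location 5: residuals PKD 6.4, GSC 24.1, RID 32.2 → max 32.2 km
Only Location 3 has all residuals ≈ 0.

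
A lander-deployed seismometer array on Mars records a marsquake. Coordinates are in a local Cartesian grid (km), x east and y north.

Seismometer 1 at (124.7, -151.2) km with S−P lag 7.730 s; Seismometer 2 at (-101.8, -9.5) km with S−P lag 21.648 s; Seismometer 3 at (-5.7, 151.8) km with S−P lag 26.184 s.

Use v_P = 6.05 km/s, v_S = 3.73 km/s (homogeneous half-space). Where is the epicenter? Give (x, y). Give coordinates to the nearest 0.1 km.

Distance from S−P lag: d = Δt · v_P v_S / (v_P − v_S) = Δt · (6.05·3.73)/(6.05−3.73) ≈ 9.7269·Δt.
So d_Seismometer 1 = 75.19, d_Seismometer 2 = 210.57, d_Seismometer 3 = 254.69 km.
Circle about each station: (x − 124.7)² + (y + 151.2)² = 75.19²; (x + 101.8)² + (y + 9.5)² = 210.57²; (x + 5.7)² + (y − 151.8)² = 254.69².
Subtracting the Seismometer 1 equation from the Seismometer 2 and Seismometer 3 equations removes the quadratic terms:
-453.0 x + 283.4 y = -66644.23
-260.8 x + 606.0 y = -74549.26
Solving the 2×2 system: x ≈ 96.0, y ≈ -81.7 km.

96.0 km east, -81.7 km north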